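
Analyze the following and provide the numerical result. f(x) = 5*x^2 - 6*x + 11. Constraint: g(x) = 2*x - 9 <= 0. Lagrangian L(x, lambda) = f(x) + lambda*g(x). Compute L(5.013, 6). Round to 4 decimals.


Step 1: Evaluate f(x).
f(5.013) = 5*5.013^2 - 6*5.013 + 11 = 106.5728
Step 2: Evaluate g(x).
g(5.013) = 2*5.013 - 9 = 1.026
Step 3: Compute Lagrangian.
L = 106.5728 + 6*1.026 = 112.7288


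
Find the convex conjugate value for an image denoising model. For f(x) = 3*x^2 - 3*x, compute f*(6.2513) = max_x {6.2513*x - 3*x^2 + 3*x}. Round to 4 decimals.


f*(y) = sup_x {y*x - a*x^2 - b*x} = sup_x {(y-b)*x - a*x^2}
FOC: (y - b) - 2a*x = 0 => x* = (y - b)/(2a)
x* = (6.2513 + 3)/(2*3) = 1.5419
f*(6.2513) = (y-b)^2/(4a) = (6.2513 + 3)^2/(4*3)
= 85.5866/12 = 7.1322


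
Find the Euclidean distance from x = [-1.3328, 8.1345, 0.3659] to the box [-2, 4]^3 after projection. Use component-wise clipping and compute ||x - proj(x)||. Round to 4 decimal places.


Project each component onto [-2, 4].
clip(-1.3328) = -1.3328, clip(8.1345) = 4.0, clip(0.3659) = 0.3659
Projection = [-1.3328, 4.0, 0.3659]
Squared diffs: [0.0, 17.0941, 0.0]
Distance = sqrt(17.0941) = 4.1345


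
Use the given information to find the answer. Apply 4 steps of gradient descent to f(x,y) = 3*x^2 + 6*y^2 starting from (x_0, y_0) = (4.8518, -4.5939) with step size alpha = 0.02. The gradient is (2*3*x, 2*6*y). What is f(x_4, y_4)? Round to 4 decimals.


Gradient descent on f(x,y) = 3*x^2 + 6*y^2.
Starting point: (4.8518, -4.5939), alpha = 0.02
Step 1: grad_x = 2*3*4.8518 = 29.1108, grad_y = 2*6*-4.5939 = -55.1268
  x_1 = 4.8518 - 0.02*29.1108 = 4.2696
  y_1 = -4.5939 - 0.02*-55.1268 = -3.4914
Step 2: grad_x = 2*3*4.2696 = 25.6175, grad_y = 2*6*-3.4914 = -41.8964
  x_2 = 4.2696 - 0.02*25.6175 = 3.7572
  y_2 = -3.4914 - 0.02*-41.8964 = -2.6534
Step 3: grad_x = 2*3*3.7572 = 22.5434, grad_y = 2*6*-2.6534 = -31.8412
  x_3 = 3.7572 - 0.02*22.5434 = 3.3064
  y_3 = -2.6534 - 0.02*-31.8412 = -2.0166
Step 4: grad_x = 2*3*3.3064 = 19.8382, grad_y = 2*6*-2.0166 = -24.1993
  x_4 = 3.3064 - 0.02*19.8382 = 2.9096
  y_4 = -2.0166 - 0.02*-24.1993 = -1.5326
f(2.9096, -1.5326) = 3*2.9096^2 + 6*(-1.5326)^2 = 39.491


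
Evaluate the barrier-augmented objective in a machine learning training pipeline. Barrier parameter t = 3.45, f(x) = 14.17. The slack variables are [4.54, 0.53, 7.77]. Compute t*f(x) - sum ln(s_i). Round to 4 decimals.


Step 1: Compute log-barrier.
ln values: [1.5129, -0.6349, 2.0503]
phi = -(1.5129 - 0.6349 + 2.0503) = -2.9283
Step 2: Compute augmented objective.
t*f(x) = 3.45*14.17 = 48.8865
Total = 48.8865 - 2.9283 = 45.9582


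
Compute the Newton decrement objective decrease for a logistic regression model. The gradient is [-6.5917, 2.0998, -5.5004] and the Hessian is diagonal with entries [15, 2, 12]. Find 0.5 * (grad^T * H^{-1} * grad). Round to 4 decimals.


Step 1: H is diagonal, so H^(-1) * g = [-0.4394, 1.0499, -0.4584].
Step 2: g^T H^(-1) g = sum_i g_i^2 / H_ii
  = (-6.5917)^2/15 + (2.0998)^2/2 + (-5.5004)^2/12
  = 2.8967 + 2.2046 + 2.5212 = 7.6225
Step 3: Objective decrease = 0.5 * g^T H^(-1) g = 3.8112


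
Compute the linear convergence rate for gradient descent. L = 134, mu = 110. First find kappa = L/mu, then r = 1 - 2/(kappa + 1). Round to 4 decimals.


Step 1: Compute the condition number.
kappa = L/mu = 134/110 = 1.2182
Step 2: Compute the convergence rate.
r = 1 - 2/(kappa + 1) = 1 - 2*mu/(L + mu) = (L - mu)/(L + mu) = 24/244 = 0.0984


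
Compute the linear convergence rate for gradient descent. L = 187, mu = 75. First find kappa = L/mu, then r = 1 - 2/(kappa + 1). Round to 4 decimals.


Step 1: Compute the condition number.
kappa = L/mu = 187/75 = 2.4933
Step 2: Compute the convergence rate.
r = 1 - 2/(kappa + 1) = 1 - 2*mu/(L + mu) = (L - mu)/(L + mu) = 112/262 = 0.4275


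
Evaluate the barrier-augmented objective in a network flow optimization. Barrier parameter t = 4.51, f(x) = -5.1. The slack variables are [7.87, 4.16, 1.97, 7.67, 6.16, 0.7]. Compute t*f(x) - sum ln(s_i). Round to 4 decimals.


Step 1: Compute log-barrier.
ln values: [2.0631, 1.4255, 0.678, 2.0373, 1.8181, -0.3567]
phi = -(2.0631 + 1.4255 + 0.678 + 2.0373 + 1.8181 - 0.3567) = -7.6653
Step 2: Compute augmented objective.
t*f(x) = 4.51*-5.1 = -23.001
Total = -23.001 - 7.6653 = -30.6663


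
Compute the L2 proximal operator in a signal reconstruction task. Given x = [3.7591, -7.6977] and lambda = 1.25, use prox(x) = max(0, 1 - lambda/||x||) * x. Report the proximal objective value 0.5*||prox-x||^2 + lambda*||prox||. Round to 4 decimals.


Step 1: Compute ||x||.
||x|| = 8.5665
Step 2: Compute scaling factor.
scale = max(0, 1 - 1.25/8.5665) = 0.8541
Step 3: prox(x) = [3.2106, -6.5745]
||prox(x)|| = 7.3165
Step 4: Proximal objective.
0.5*||prox-x||^2 = 0.7813
lambda*||prox|| = 9.1456
Total = 9.9269


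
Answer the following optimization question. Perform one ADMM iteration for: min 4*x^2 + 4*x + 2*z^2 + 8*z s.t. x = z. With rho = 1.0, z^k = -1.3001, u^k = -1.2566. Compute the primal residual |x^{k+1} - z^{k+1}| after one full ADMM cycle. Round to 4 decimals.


ADMM iteration with rho = 1.0, z^k = -1.3001, u^k = -1.2566
Step 1: x-update.
Minimize 4*x^2 + 4*x + (1.0/2)*(x + 1.3001 - 1.2566)^2
FOC: (2*4 + 1.0)*x = -4 + 1.0*(-1.3001 + 1.2566)
x^{k+1} = -0.4493
Step 2: z-update.
Minimize 2*z^2 + 8*z + (1.0/2)*(-0.4493 - z - 1.2566)^2
FOC: (2*2 + 1.0)*z = -8 + 1.0*(-0.4493 - 1.2566)
z^{k+1} = -1.9412
Step 3: u-update.
u^{k+1} = -1.2566 - 0.4493 + 1.9412 = 0.2353
Step 4: Primal residual = |-0.4493 + 1.9412| = 1.4919


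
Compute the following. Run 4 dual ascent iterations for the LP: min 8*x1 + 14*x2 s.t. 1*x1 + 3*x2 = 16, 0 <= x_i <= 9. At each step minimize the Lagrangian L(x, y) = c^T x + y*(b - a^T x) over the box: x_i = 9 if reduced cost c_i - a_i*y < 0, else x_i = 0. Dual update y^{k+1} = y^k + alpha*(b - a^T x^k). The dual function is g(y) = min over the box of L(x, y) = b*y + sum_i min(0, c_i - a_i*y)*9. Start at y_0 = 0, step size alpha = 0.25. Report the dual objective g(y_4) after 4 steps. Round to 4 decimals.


Dual ascent for LP: min 8*x1 + 14*x2, 1*x1 + 3*x2 = 16, 0 <= x_i <= 9
Step 1: y^k = 0.0, reduced costs: (8.0, 14.0)
  x^k = (0.0, 0.0), subgradient = b - a^T x = 16.0
  y^{k+1} = 0.0 + 0.25*16.0 = 4.0
Step 2: y^k = 4.0, reduced costs: (4.0, 2.0)
  x^k = (0.0, 0.0), subgradient = b - a^T x = 16.0
  y^{k+1} = 4.0 + 0.25*16.0 = 8.0
Step 3: y^k = 8.0, reduced costs: (0.0, -10.0)
  x^k = (0.0, 9.0), subgradient = b - a^T x = -11.0
  y^{k+1} = 8.0 + 0.25*-11.0 = 5.25
Step 4: y^k = 5.25, reduced costs: (2.75, -1.75)
  x^k = (0.0, 9.0), subgradient = b - a^T x = -11.0
  y^{k+1} = 5.25 + 0.25*-11.0 = 2.5
Dual objective at y_4 = 2.5: reduced costs (5.5, 6.5), box minimizer x = (0.0, 0.0)
g(y_4) = b*y + (c1 - a1*y)*x1 + (c2 - a2*y)*x2 = 16*2.5 + 5.5*0.0 + 6.5*0.0 = 40.0 + 0.0 + 0.0 = 40.0


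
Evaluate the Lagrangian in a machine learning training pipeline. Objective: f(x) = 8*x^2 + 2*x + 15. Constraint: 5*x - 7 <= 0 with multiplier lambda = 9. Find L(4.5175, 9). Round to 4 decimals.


Step 1: Evaluate f(x).
f(4.5175) = 8*4.5175^2 + 2*4.5175 + 15 = 187.2975
Step 2: Evaluate g(x).
g(4.5175) = 5*4.5175 - 7 = 15.5875
Step 3: Compute Lagrangian.
L = 187.2975 + 9*15.5875 = 327.585


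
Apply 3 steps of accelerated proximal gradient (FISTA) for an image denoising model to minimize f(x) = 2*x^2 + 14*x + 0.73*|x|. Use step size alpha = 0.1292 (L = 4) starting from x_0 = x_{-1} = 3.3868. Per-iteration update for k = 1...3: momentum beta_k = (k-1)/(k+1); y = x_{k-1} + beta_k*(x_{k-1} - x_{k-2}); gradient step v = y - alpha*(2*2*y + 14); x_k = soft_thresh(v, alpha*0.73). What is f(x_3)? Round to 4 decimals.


FISTA on f(x) = 2*x^2 + 14*x + 0.73*|x|
L = 4, alpha = 0.1292
Iteration 1: beta = 0.0, y = 3.3868 + 0.0*(3.3868 - 3.3868) = 3.3868
  grad(y) = 27.5472, v = y - alpha*grad = -0.1723
  prox(v) = soft_thresh(-0.1723, 0.0943) = -0.078
Iteration 2: beta = 0.3333, y = -0.078 + 0.3333*(-0.078 - 3.3868) = -1.2329
  grad(y) = 9.0684, v = y - alpha*grad = -2.4045
  prox(v) = soft_thresh(-2.4045, 0.0943) = -2.3102
Iteration 3: beta = 0.5, y = -2.3102 + 0.5*(-2.3102 + 0.078) = -3.4263
  grad(y) = 0.2946, v = y - alpha*grad = -3.4644
  prox(v) = soft_thresh(-3.4644, 0.0943) = -3.3701
f(x_3) = 2*(-3.3701)^2 + 14*(-3.3701) + 0.73*|-3.3701| = -22.0061


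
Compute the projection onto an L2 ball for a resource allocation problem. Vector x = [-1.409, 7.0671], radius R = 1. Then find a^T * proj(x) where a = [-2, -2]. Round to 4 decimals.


Step 1: Compute ||x|| (intermediates to 6 decimals).
||x|| = sqrt((-1.409)^2 + 7.0671^2) = 7.206191
Step 2: Project.
Since ||x|| > R, scale = R/||x|| = 1/7.206191 = 0.13877, proj(x) = scale * x
proj(x) = [-0.195527, 0.980701]
Step 3: Dot product.
a^T * proj(x) = -2*(-0.195527) - 2*0.980701 = -1.5703


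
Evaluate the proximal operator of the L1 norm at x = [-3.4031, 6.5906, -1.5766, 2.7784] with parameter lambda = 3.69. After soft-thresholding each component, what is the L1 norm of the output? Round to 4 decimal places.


Soft-thresholding with lambda = 3.69:
prox(-3.4031) = sign(-3.4031)*max(|-3.4031| - 3.69, 0) = 0.0
prox(6.5906) = sign(6.5906)*max(|6.5906| - 3.69, 0) = 2.9006
prox(-1.5766) = sign(-1.5766)*max(|-1.5766| - 3.69, 0) = 0.0
prox(2.7784) = sign(2.7784)*max(|2.7784| - 3.69, 0) = 0.0
prox(x) = [0.0, 2.9006, 0.0, 0.0]
||prox(x)||_1 = 0.0 + 2.9006 + 0.0 + 0.0 = 2.9006


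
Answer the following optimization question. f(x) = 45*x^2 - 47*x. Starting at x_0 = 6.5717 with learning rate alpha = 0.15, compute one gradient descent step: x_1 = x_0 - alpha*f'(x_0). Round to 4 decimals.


We compute the gradient at x_0 and apply the update.
f'(x) = 90*x - 47
f'(6.5717) = 90*6.5717 - 47 = 544.453
x_1 = 6.5717 - 0.15*544.453 = -75.0963


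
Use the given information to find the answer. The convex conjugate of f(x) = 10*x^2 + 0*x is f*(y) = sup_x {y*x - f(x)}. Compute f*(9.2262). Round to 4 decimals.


f*(y) = sup_x {y*x - a*x^2 - b*x} = sup_x {(y-b)*x - a*x^2}
FOC: (y - b) - 2a*x = 0 => x* = (y - b)/(2a)
x* = (9.2262 - 0)/(2*10) = 0.4613
f*(9.2262) = (y-b)^2/(4a) = (9.2262 - 0)^2/(4*10)
= 85.1228/40 = 2.1281


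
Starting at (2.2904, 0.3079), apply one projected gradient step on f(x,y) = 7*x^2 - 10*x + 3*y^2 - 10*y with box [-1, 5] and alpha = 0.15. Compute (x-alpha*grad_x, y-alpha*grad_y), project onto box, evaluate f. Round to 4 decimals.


Step 1: Compute gradient at (2.2904, 0.3079).
grad_x = 2*7*2.2904 - 10 = 22.0656
grad_y = 2*3*0.3079 - 10 = -8.1526
Step 2: Gradient step.
x_raw = 2.2904 - 0.15*22.0656 = -1.0194
y_raw = 0.3079 - 0.15*-8.1526 = 1.5308
Step 3: Project onto [-1, 5].
x_proj = clip(-1.0194) = -1.0
y_proj = clip(1.5308) = 1.5308
Step 4: Evaluate f.
f(-1.0, 1.5308) = 8.7221


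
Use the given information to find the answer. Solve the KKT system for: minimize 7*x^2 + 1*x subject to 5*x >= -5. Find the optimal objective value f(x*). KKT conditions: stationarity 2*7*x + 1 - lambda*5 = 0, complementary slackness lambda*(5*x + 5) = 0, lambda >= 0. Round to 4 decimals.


Step 1: Try lambda = 0 (constraint inactive).
Stationarity: 2*7*x + 1 = 0
x* = -1/(2*7) = -1/14 = -0.0714 (rounded; the exact value -1/14 is used below)
Check constraint: 5*-0.0714 = -0.357 >= -5 -- satisfied.
Step 2: Compute optimal value.
f(x*) = 7*(-1/14)^2 + 1*(-1/14) = -0.0357


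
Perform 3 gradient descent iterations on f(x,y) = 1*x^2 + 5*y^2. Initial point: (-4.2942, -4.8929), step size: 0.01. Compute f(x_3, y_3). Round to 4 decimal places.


Gradient descent on f(x,y) = 1*x^2 + 5*y^2.
Starting point: (-4.2942, -4.8929), alpha = 0.01
Step 1: grad_x = 2*1*-4.2942 = -8.5884, grad_y = 2*5*-4.8929 = -48.929
  x_1 = -4.2942 - 0.01*-8.5884 = -4.2083
  y_1 = -4.8929 - 0.01*-48.929 = -4.4036
Step 2: grad_x = 2*1*-4.2083 = -8.4166, grad_y = 2*5*-4.4036 = -44.0361
  x_2 = -4.2083 - 0.01*-8.4166 = -4.1241
  y_2 = -4.4036 - 0.01*-44.0361 = -3.9632
Step 3: grad_x = 2*1*-4.1241 = -8.2483, grad_y = 2*5*-3.9632 = -39.6325
  x_3 = -4.1241 - 0.01*-8.2483 = -4.0417
  y_3 = -3.9632 - 0.01*-39.6325 = -3.5669
f(-4.0417, -3.5669) = 1*(-4.0417)^2 + 5*(-3.5669)^2 = 79.9498


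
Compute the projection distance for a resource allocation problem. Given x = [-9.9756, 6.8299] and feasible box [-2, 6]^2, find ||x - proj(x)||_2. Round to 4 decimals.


Project each component onto [-2, 6].
clip(-9.9756) = -2.0, clip(6.8299) = 6.0
Projection = [-2.0, 6.0]
Squared diffs: [63.6102, 0.6887]
Distance = sqrt(64.2989) = 8.0187


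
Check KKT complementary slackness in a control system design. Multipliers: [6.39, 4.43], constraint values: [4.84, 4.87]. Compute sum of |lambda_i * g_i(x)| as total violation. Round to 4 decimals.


KKT complementary slackness check:
lambda_1 * g_1 = 6.39 * 4.84 = 30.9276
lambda_2 * g_2 = 4.43 * 4.87 = 21.5741
Total violation = 30.9276 + 21.5741 = 52.5017


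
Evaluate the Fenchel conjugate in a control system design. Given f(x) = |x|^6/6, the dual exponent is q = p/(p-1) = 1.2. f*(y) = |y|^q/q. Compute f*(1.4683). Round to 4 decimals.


The conjugate exponent q satisfies 1/p + 1/q = 1.
p = 6, so q = 6/(6 - 1) = 1.2
|y|^q = 1.4683^1.2 = 1.5855
f*(1.4683) = 1.5855 / 1.2 = 1.3213


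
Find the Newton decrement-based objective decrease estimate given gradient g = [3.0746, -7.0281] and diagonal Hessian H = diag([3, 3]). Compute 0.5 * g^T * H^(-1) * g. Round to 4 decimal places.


Step 1: H is diagonal, so H^(-1) * g = [1.0249, -2.3427].
Step 2: g^T H^(-1) g = sum_i g_i^2 / H_ii
  = (3.0746)^2/3 + (-7.0281)^2/3
  = 3.1511 + 16.4647 = 19.6158
Step 3: Objective decrease = 0.5 * g^T H^(-1) g = 9.8079


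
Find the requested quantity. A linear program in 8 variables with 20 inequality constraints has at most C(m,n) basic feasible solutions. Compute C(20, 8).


Each vertex corresponds to some choice of n active constraints out of m, so the number of vertices is at most C(m, n) = m! / (n!(m-n)!).
m = 20, n = 8
Numerator: 20 * 19 * 18 * 17 * 16 * 15 * 14 * 13
Denominator: 8! = 40320
C(20, 8) = 125970


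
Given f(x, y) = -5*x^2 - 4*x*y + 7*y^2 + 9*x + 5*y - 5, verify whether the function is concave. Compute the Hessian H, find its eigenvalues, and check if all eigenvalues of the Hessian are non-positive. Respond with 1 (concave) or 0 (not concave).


The Hessian of f(x,y) = -5*x^2 - 4*x*y + 7*y^2 + 9*x + 5*y - 5 is:
H = [[-10, -4], [-4, 14]]
Trace = -10 + 14 = 4
Determinant = -10*14 - (-4)^2 = -156
Discriminant = (4)^2 - 4*-156 = 640.0
Eigenvalues: lambda_1 = -10.6491, lambda_2 = 14.6491
The function is not concave.

0


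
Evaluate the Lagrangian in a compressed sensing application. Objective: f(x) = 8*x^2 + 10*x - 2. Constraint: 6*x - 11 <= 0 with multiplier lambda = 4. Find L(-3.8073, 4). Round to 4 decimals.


Step 1: Evaluate f(x).
f(-3.8073) = 8*(-3.8073)^2 + 10*(-3.8073) - 2 = 75.8913
Step 2: Evaluate g(x).
g(-3.8073) = 6*-3.8073 - 11 = -33.8438
Step 3: Compute Lagrangian.
L = 75.8913 + 4*-33.8438 = -59.4839


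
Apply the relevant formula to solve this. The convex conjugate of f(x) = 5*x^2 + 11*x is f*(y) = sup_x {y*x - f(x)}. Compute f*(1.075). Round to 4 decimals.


f*(y) = sup_x {y*x - a*x^2 - b*x} = sup_x {(y-b)*x - a*x^2}
FOC: (y - b) - 2a*x = 0 => x* = (y - b)/(2a)
x* = (1.075 - 11)/(2*5) = -0.9925
f*(1.075) = (y-b)^2/(4a) = (1.075 - 11)^2/(4*5)
= 98.5056/20 = 4.9253


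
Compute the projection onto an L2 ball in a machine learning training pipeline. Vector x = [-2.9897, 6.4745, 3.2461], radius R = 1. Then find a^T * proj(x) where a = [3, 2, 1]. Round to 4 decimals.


Step 1: Compute ||x|| (intermediates to 6 decimals).
||x|| = sqrt((-2.9897)^2 + 6.4745^2 + 3.2461^2) = 7.835472
Step 2: Project.
Since ||x|| > R, scale = R/||x|| = 1/7.835472 = 0.127625, proj(x) = scale * x
proj(x) = [-0.38156, 0.826308, 0.414284]
Step 3: Dot product.
a^T * proj(x) = 3*(-0.38156) + 2*0.826308 + 1*0.414284 = 0.9222


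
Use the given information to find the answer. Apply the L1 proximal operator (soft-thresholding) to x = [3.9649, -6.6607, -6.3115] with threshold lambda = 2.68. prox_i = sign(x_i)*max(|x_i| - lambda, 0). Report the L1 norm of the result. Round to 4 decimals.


Soft-thresholding with lambda = 2.68:
prox(3.9649) = sign(3.9649)*max(|3.9649| - 2.68, 0) = 1.2849
prox(-6.6607) = sign(-6.6607)*max(|-6.6607| - 2.68, 0) = -3.9807
prox(-6.3115) = sign(-6.3115)*max(|-6.3115| - 2.68, 0) = -3.6315
prox(x) = [1.2849, -3.9807, -3.6315]
||prox(x)||_1 = 1.2849 + 3.9807 + 3.6315 = 8.8971


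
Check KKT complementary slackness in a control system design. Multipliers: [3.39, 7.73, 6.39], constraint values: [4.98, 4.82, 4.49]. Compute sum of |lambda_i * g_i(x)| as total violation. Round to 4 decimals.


KKT complementary slackness check:
lambda_1 * g_1 = 3.39 * 4.98 = 16.8822
lambda_2 * g_2 = 7.73 * 4.82 = 37.2586
lambda_3 * g_3 = 6.39 * 4.49 = 28.6911
Total violation = 16.8822 + 37.2586 + 28.6911 = 82.8319


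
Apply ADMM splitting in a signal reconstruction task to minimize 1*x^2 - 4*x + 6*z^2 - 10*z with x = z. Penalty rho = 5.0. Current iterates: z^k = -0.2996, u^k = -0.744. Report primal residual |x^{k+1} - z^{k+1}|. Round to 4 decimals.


ADMM iteration with rho = 5.0, z^k = -0.2996, u^k = -0.744
Step 1: x-update.
Minimize 1*x^2 - 4*x + (5.0/2)*(x + 0.2996 - 0.744)^2
FOC: (2*1 + 5.0)*x = 4 + 5.0*(-0.2996 + 0.744)
x^{k+1} = 0.8889
Step 2: z-update.
Minimize 6*z^2 - 10*z + (5.0/2)*(0.8889 - z - 0.744)^2
FOC: (2*6 + 5.0)*z = 10 + 5.0*(0.8889 - 0.744)
z^{k+1} = 0.6308
Step 3: u-update.
u^{k+1} = -0.744 + 0.8889 - 0.6308 = -0.486
Step 4: Primal residual = |0.8889 - 0.6308| = 0.258


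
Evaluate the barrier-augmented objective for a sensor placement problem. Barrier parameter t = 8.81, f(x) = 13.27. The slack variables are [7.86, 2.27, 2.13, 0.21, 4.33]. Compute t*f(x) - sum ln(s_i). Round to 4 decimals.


Step 1: Compute log-barrier.
ln values: [2.0618, 0.8198, 0.7561, -1.5606, 1.4656]
phi = -(2.0618 + 0.8198 + 0.7561 - 1.5606 + 1.4656) = -3.5426
Step 2: Compute augmented objective.
t*f(x) = 8.81*13.27 = 116.9087
Total = 116.9087 - 3.5426 = 113.3661


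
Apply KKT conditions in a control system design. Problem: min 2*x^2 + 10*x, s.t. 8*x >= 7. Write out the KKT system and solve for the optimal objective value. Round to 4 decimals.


Step 1: Try lambda = 0 (constraint inactive).
x_unc = -10/(2*2) = -2.5
Check: 8*-2.5 = -20.0 < 7 -- violated!
Step 2: Constraint must be active: 8*x = 7
x* = 7/8 = 0.875
lambda = (2*2*0.875 + 10)/8 = 1.6875
Step 3: Compute optimal value.
f(x*) = 2*0.875^2 + 10*0.875 = 10.2813


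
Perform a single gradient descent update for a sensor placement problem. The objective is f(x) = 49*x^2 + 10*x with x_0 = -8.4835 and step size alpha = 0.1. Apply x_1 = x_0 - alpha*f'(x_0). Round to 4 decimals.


We compute the gradient at x_0 and apply the update.
f'(x) = 98*x + 10
f'(-8.4835) = 98*-8.4835 + 10 = -821.383
x_1 = -8.4835 - 0.1*-821.383 = 73.6548


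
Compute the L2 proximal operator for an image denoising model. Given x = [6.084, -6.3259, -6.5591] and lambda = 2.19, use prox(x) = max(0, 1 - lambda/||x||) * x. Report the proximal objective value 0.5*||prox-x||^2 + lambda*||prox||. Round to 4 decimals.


Step 1: Compute ||x||.
||x|| = 10.9569
Step 2: Compute scaling factor.
scale = max(0, 1 - 2.19/10.9569) = 0.8001
Step 3: prox(x) = [4.868, -5.0615, -5.2481]
||prox(x)|| = 8.7669
Step 4: Proximal objective.
0.5*||prox-x||^2 = 2.3981
lambda*||prox|| = 19.1995
Total = 21.5976


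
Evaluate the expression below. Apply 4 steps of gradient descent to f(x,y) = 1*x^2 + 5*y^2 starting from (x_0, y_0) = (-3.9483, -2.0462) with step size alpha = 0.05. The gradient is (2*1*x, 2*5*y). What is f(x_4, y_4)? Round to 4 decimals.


Gradient descent on f(x,y) = 1*x^2 + 5*y^2.
Starting point: (-3.9483, -2.0462), alpha = 0.05
Step 1: grad_x = 2*1*-3.9483 = -7.8966, grad_y = 2*5*-2.0462 = -20.462
  x_1 = -3.9483 - 0.05*-7.8966 = -3.5535
  y_1 = -2.0462 - 0.05*-20.462 = -1.0231
Step 2: grad_x = 2*1*-3.5535 = -7.1069, grad_y = 2*5*-1.0231 = -10.231
  x_2 = -3.5535 - 0.05*-7.1069 = -3.1981
  y_2 = -1.0231 - 0.05*-10.231 = -0.5116
Step 3: grad_x = 2*1*-3.1981 = -6.3962, grad_y = 2*5*-0.5116 = -5.1155
  x_3 = -3.1981 - 0.05*-6.3962 = -2.8783
  y_3 = -0.5116 - 0.05*-5.1155 = -0.2558
Step 4: grad_x = 2*1*-2.8783 = -5.7566, grad_y = 2*5*-0.2558 = -2.5578
  x_4 = -2.8783 - 0.05*-5.7566 = -2.5905
  y_4 = -0.2558 - 0.05*-2.5578 = -0.1279
f(-2.5905, -0.1279) = 1*(-2.5905)^2 + 5*(-0.1279)^2 = 6.7924


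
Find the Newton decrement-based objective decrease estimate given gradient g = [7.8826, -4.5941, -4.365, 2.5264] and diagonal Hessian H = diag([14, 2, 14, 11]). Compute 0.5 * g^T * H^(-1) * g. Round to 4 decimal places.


Step 1: H is diagonal, so H^(-1) * g = [0.563, -2.2971, -0.3118, 0.2297].
Step 2: g^T H^(-1) g = sum_i g_i^2 / H_ii
  = (7.8826)^2/14 + (-4.5941)^2/2 + (-4.365)^2/14 + (2.5264)^2/11
  = 4.4382 + 10.5529 + 1.3609 + 0.5802 = 16.9323
Step 3: Objective decrease = 0.5 * g^T H^(-1) g = 8.4662


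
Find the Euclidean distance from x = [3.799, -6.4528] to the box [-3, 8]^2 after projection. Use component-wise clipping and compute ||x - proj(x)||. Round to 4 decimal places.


Project each component onto [-3, 8].
clip(3.799) = 3.799, clip(-6.4528) = -3.0
Projection = [3.799, -3.0]
Squared diffs: [0.0, 11.9218]
Distance = sqrt(11.9218) = 3.4528


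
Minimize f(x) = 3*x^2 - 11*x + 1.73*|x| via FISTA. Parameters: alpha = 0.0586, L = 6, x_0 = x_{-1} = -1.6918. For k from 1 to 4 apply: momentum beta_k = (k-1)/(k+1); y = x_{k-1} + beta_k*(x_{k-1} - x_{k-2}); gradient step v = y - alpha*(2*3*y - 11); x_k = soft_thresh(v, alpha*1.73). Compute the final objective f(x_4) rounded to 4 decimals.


FISTA on f(x) = 3*x^2 - 11*x + 1.73*|x|
L = 6, alpha = 0.0586
Iteration 1: beta = 0.0, y = -1.6918 + 0.0*(-1.6918 + 1.6918) = -1.6918
  grad(y) = -21.1508, v = y - alpha*grad = -0.4524
  prox(v) = soft_thresh(-0.4524, 0.1014) = -0.351
Iteration 2: beta = 0.3333, y = -0.351 + 0.3333*(-0.351 + 1.6918) = 0.096
  grad(y) = -10.4243, v = y - alpha*grad = 0.7068
  prox(v) = soft_thresh(0.7068, 0.1014) = 0.6054
Iteration 3: beta = 0.5, y = 0.6054 + 0.5*(0.6054 + 0.351) = 1.0836
  grad(y) = -4.4981, v = y - alpha*grad = 1.3472
  prox(v) = soft_thresh(1.3472, 0.1014) = 1.2459
Iteration 4: beta = 0.6, y = 1.2459 + 0.6*(1.2459 - 0.6054) = 1.6301
  grad(y) = -1.2193, v = y - alpha*grad = 1.7016
  prox(v) = soft_thresh(1.7016, 0.1014) = 1.6002
f(x_4) = 3*1.6002^2 - 11*1.6002 + 1.73*|1.6002| = -7.1519


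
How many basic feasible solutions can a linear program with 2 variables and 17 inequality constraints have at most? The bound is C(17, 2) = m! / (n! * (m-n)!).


Each vertex corresponds to some choice of n active constraints out of m, so the number of vertices is at most C(m, n) = m! / (n!(m-n)!).
m = 17, n = 2
Numerator: 17 * 16
Denominator: 2! = 2
C(17, 2) = 136


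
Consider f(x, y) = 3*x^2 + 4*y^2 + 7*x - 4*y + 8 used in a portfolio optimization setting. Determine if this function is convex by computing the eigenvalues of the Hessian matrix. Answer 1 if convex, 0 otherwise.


The Hessian of f(x,y) = 3*x^2 + 4*y^2 + 7*x - 4*y + 8 is:
H = [[6, 0], [0, 8]]
Trace = 6 + 8 = 14
Determinant = 6*8 - (0)^2 = 48
Discriminant = (14)^2 - 4*48 = 4.0
Eigenvalues: lambda_1 = 6.0, lambda_2 = 8.0
The function is convex.

1


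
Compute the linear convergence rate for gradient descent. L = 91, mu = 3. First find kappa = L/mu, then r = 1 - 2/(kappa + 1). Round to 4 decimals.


Step 1: Compute the condition number.
kappa = L/mu = 91/3 = 30.3333
Step 2: Compute the convergence rate.
r = 1 - 2/(kappa + 1) = 1 - 2*mu/(L + mu) = (L - mu)/(L + mu) = 88/94 = 0.9362


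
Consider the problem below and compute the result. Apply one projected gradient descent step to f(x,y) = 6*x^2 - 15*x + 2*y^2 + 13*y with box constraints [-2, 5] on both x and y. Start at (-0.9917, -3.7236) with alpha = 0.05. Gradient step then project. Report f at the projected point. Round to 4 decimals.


Step 1: Compute gradient at (-0.9917, -3.7236).
grad_x = 2*6*-0.9917 - 15 = -26.9004
grad_y = 2*2*-3.7236 + 13 = -1.8944
Step 2: Gradient step.
x_raw = -0.9917 - 0.05*-26.9004 = 0.3533
y_raw = -3.7236 - 0.05*-1.8944 = -3.6289
Step 3: Project onto [-2, 5].
x_proj = clip(0.3533) = 0.3533
y_proj = clip(-3.6289) = -2.0
Step 4: Evaluate f.
f(0.3533, -2.0) = -22.5508


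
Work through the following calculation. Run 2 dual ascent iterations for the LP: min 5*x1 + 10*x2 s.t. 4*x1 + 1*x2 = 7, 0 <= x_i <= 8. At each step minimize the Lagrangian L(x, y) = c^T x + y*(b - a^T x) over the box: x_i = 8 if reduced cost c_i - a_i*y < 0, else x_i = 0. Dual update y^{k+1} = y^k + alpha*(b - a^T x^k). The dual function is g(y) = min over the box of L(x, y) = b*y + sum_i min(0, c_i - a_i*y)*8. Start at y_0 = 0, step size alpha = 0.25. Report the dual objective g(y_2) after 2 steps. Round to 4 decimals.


Dual ascent for LP: min 5*x1 + 10*x2, 4*x1 + 1*x2 = 7, 0 <= x_i <= 8
Step 1: y^k = 0.0, reduced costs: (5.0, 10.0)
  x^k = (0.0, 0.0), subgradient = b - a^T x = 7.0
  y^{k+1} = 0.0 + 0.25*7.0 = 1.75
Step 2: y^k = 1.75, reduced costs: (-2.0, 8.25)
  x^k = (8.0, 0.0), subgradient = b - a^T x = -25.0
  y^{k+1} = 1.75 + 0.25*-25.0 = -4.5
Dual objective at y_2 = -4.5: reduced costs (23.0, 14.5), box minimizer x = (0.0, 0.0)
g(y_2) = b*y + (c1 - a1*y)*x1 + (c2 - a2*y)*x2 = 7*(-4.5) + 23.0*0.0 + 14.5*0.0 = -31.5 + 0.0 + 0.0 = -31.5


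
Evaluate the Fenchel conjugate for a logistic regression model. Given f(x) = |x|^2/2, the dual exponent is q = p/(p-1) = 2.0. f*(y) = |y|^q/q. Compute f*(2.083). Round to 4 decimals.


The conjugate exponent q satisfies 1/p + 1/q = 1.
p = 2, so q = 2/(2 - 1) = 2.0
|y|^q = 2.083^2.0 = 4.3389
f*(2.083) = 4.3389 / 2.0 = 2.1694


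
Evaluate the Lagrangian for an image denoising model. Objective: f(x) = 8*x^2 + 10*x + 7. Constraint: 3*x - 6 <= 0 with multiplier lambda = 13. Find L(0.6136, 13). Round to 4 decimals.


Step 1: Evaluate f(x).
f(0.6136) = 8*0.6136^2 + 10*0.6136 + 7 = 16.148
Step 2: Evaluate g(x).
g(0.6136) = 3*0.6136 - 6 = -4.1592
Step 3: Compute Lagrangian.
L = 16.148 + 13*-4.1592 = -37.9216


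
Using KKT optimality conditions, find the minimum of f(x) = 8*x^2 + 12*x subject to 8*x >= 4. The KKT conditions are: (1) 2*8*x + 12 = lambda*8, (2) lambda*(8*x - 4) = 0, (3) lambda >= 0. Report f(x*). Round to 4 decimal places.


Step 1: Try lambda = 0 (constraint inactive).
x_unc = -12/(2*8) = -0.75
Check: 8*-0.75 = -6.0 < 4 -- violated!
Step 2: Constraint must be active: 8*x = 4
x* = 4/8 = 0.5
lambda = (2*8*0.5 + 12)/8 = 2.5
Step 3: Compute optimal value.
f(x*) = 8*0.5^2 + 12*0.5 = 8.0


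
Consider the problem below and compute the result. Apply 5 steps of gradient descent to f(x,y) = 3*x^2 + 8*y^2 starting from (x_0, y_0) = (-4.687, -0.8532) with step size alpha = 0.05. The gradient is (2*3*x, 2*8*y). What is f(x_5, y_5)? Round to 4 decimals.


Gradient descent on f(x,y) = 3*x^2 + 8*y^2.
Starting point: (-4.687, -0.8532), alpha = 0.05
Step 1: grad_x = 2*3*-4.687 = -28.122, grad_y = 2*8*-0.8532 = -13.6512
  x_1 = -4.687 - 0.05*-28.122 = -3.2809
  y_1 = -0.8532 - 0.05*-13.6512 = -0.1706
Step 2: grad_x = 2*3*-3.2809 = -19.6854, grad_y = 2*8*-0.1706 = -2.7302
  x_2 = -3.2809 - 0.05*-19.6854 = -2.2966
  y_2 = -0.1706 - 0.05*-2.7302 = -0.0341
Step 3: grad_x = 2*3*-2.2966 = -13.7798, grad_y = 2*8*-0.0341 = -0.546
  x_3 = -2.2966 - 0.05*-13.7798 = -1.6076
  y_3 = -0.0341 - 0.05*-0.546 = -0.0068
Step 4: grad_x = 2*3*-1.6076 = -9.6458, grad_y = 2*8*-0.0068 = -0.1092
  x_4 = -1.6076 - 0.05*-9.6458 = -1.1253
  y_4 = -0.0068 - 0.05*-0.1092 = -0.0014
Step 5: grad_x = 2*3*-1.1253 = -6.7521, grad_y = 2*8*-0.0014 = -0.0218
  x_5 = -1.1253 - 0.05*-6.7521 = -0.7877
  y_5 = -0.0014 - 0.05*-0.0218 = -0.0003
f(-0.7877, -0.0003) = 3*(-0.7877)^2 + 8*(-0.0003)^2 = 1.8616


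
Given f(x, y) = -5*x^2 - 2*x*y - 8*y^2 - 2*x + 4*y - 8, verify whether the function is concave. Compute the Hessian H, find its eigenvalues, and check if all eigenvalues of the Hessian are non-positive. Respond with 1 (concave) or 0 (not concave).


The Hessian of f(x,y) = -5*x^2 - 2*x*y - 8*y^2 - 2*x + 4*y - 8 is:
H = [[-10, -2], [-2, -16]]
Trace = -10 - 16 = -26
Determinant = -10*-16 - (-2)^2 = 156
Discriminant = (-26)^2 - 4*156 = 52.0
Eigenvalues: lambda_1 = -16.6056, lambda_2 = -9.3944
The function is concave.

1


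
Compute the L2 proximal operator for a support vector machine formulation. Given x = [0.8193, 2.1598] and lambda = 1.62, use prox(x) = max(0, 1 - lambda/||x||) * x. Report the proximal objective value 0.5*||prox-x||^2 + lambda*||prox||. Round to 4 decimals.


Step 1: Compute ||x||.
||x|| = 2.31
Step 2: Compute scaling factor.
scale = max(0, 1 - 1.62/2.31) = 0.2987
Step 3: prox(x) = [0.2447, 0.6451]
||prox(x)|| = 0.69
Step 4: Proximal objective.
0.5*||prox-x||^2 = 1.3122
lambda*||prox|| = 1.1178
Total = 2.43


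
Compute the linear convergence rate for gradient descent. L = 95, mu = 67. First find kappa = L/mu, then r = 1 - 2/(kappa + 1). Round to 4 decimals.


Step 1: Compute the condition number.
kappa = L/mu = 95/67 = 1.4179
Step 2: Compute the convergence rate.
r = 1 - 2/(kappa + 1) = 1 - 2*mu/(L + mu) = (L - mu)/(L + mu) = 28/162 = 0.1728


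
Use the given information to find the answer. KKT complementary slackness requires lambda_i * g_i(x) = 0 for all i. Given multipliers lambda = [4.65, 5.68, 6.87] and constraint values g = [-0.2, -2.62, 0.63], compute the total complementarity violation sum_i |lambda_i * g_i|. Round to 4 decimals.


KKT complementary slackness check:
lambda_1 * g_1 = 4.65 * -0.2 = -0.93
lambda_2 * g_2 = 5.68 * -2.62 = -14.8816
lambda_3 * g_3 = 6.87 * 0.63 = 4.3281
Total violation = 0.93 + 14.8816 + 4.3281 = 20.1397


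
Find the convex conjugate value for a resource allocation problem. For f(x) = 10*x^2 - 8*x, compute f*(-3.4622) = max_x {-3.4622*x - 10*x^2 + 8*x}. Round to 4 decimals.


f*(y) = sup_x {y*x - a*x^2 - b*x} = sup_x {(y-b)*x - a*x^2}
FOC: (y - b) - 2a*x = 0 => x* = (y - b)/(2a)
x* = (-3.4622 + 8)/(2*10) = 0.2269
f*(-3.4622) = (y-b)^2/(4a) = (-3.4622 + 8)^2/(4*10)
= 20.5916/40 = 0.5148


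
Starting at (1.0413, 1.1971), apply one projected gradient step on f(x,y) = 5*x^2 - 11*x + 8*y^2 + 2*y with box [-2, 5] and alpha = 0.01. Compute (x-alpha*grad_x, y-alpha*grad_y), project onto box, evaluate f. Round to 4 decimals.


Step 1: Compute gradient at (1.0413, 1.1971).
grad_x = 2*5*1.0413 - 11 = -0.587
grad_y = 2*8*1.1971 + 2 = 21.1536
Step 2: Gradient step.
x_raw = 1.0413 - 0.01*-0.587 = 1.0472
y_raw = 1.1971 - 0.01*21.1536 = 0.9856
Step 3: Project onto [-2, 5].
x_proj = clip(1.0472) = 1.0472
y_proj = clip(0.9856) = 0.9856
Step 4: Evaluate f.
f(1.0472, 0.9856) = 3.7058


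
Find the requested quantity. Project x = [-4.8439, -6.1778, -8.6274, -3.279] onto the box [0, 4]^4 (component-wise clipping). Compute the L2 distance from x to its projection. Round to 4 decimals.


Project each component onto [0, 4].
clip(-4.8439) = 0.0, clip(-6.1778) = 0.0, clip(-8.6274) = 0.0, clip(-3.279) = 0.0
Projection = [0.0, 0.0, 0.0, 0.0]
Squared diffs: [23.4634, 38.1652, 74.432, 10.7518]
Distance = sqrt(146.8124) = 12.1166


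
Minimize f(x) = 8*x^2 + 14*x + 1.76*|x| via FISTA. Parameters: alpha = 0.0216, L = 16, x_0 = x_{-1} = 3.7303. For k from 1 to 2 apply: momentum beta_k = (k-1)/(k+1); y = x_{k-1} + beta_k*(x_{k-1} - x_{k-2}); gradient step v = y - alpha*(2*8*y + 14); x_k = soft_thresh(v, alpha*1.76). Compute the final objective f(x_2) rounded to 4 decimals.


FISTA on f(x) = 8*x^2 + 14*x + 1.76*|x|
L = 16, alpha = 0.0216
Iteration 1: beta = 0.0, y = 3.7303 + 0.0*(3.7303 - 3.7303) = 3.7303
  grad(y) = 73.6848, v = y - alpha*grad = 2.1387
  prox(v) = soft_thresh(2.1387, 0.038) = 2.1007
Iteration 2: beta = 0.3333, y = 2.1007 + 0.3333*(2.1007 - 3.7303) = 1.5575
  grad(y) = 38.9198, v = y - alpha*grad = 0.7168
  prox(v) = soft_thresh(0.7168, 0.038) = 0.6788
f(x_2) = 8*0.6788^2 + 14*0.6788 + 1.76*|0.6788| = 14.3842


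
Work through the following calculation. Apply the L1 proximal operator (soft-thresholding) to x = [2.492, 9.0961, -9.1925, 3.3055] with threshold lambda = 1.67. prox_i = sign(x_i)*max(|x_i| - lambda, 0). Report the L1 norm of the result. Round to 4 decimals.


Soft-thresholding with lambda = 1.67:
prox(2.492) = sign(2.492)*max(|2.492| - 1.67, 0) = 0.822
prox(9.0961) = sign(9.0961)*max(|9.0961| - 1.67, 0) = 7.4261
prox(-9.1925) = sign(-9.1925)*max(|-9.1925| - 1.67, 0) = -7.5225
prox(3.3055) = sign(3.3055)*max(|3.3055| - 1.67, 0) = 1.6355
prox(x) = [0.822, 7.4261, -7.5225, 1.6355]
||prox(x)||_1 = 0.822 + 7.4261 + 7.5225 + 1.6355 = 17.4061


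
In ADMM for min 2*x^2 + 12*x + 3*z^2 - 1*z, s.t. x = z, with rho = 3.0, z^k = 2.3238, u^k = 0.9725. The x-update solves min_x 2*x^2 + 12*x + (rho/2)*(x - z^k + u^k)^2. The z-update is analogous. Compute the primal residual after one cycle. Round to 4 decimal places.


ADMM iteration with rho = 3.0, z^k = 2.3238, u^k = 0.9725
Step 1: x-update.
Minimize 2*x^2 + 12*x + (3.0/2)*(x - 2.3238 + 0.9725)^2
FOC: (2*2 + 3.0)*x = -12 + 3.0*(2.3238 - 0.9725)
x^{k+1} = -1.1352
Step 2: z-update.
Minimize 3*z^2 - 1*z + (3.0/2)*(-1.1352 - z + 0.9725)^2
FOC: (2*3 + 3.0)*z = 1 + 3.0*(-1.1352 + 0.9725)
z^{k+1} = 0.0569
Step 3: u-update.
u^{k+1} = 0.9725 - 1.1352 - 0.0569 = -0.2195
Step 4: Primal residual = |-1.1352 - 0.0569| = 1.192


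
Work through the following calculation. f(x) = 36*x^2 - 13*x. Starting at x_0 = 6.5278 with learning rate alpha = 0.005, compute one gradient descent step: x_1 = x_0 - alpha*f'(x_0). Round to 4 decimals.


We compute the gradient at x_0 and apply the update.
f'(x) = 72*x - 13
f'(6.5278) = 72*6.5278 - 13 = 457.0016
x_1 = 6.5278 - 0.005*457.0016 = 4.2428


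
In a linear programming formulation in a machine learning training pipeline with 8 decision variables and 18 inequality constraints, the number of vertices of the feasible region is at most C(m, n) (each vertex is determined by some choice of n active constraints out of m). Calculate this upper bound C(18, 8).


Each vertex corresponds to some choice of n active constraints out of m, so the number of vertices is at most C(m, n) = m! / (n!(m-n)!).
m = 18, n = 8
Numerator: 18 * 17 * 16 * 15 * 14 * 13 * 12 * 11
Denominator: 8! = 40320
C(18, 8) = 43758


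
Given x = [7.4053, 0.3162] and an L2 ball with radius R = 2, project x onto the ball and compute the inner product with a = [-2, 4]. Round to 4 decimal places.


Step 1: Compute ||x|| (intermediates to 6 decimals).
||x|| = sqrt(7.4053^2 + 0.3162^2) = 7.412048
Step 2: Project.
Since ||x|| > R, scale = R/||x|| = 2/7.412048 = 0.269831, proj(x) = scale * x
proj(x) = [1.99818, 0.085321]
Step 3: Dot product.
a^T * proj(x) = -2*1.99818 + 4*0.085321 = -3.6551


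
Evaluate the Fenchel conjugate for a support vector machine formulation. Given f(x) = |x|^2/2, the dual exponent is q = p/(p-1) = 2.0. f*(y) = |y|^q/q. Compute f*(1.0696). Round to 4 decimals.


The conjugate exponent q satisfies 1/p + 1/q = 1.
p = 2, so q = 2/(2 - 1) = 2.0
|y|^q = 1.0696^2.0 = 1.144
f*(1.0696) = 1.144 / 2.0 = 0.572


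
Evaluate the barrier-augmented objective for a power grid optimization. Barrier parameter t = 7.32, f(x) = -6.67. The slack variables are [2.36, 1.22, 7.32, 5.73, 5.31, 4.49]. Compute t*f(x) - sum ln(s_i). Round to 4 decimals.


Step 1: Compute log-barrier.
ln values: [0.8587, 0.1989, 1.9906, 1.7457, 1.6696, 1.5019]
phi = -(0.8587 + 0.1989 + 1.9906 + 1.7457 + 1.6696 + 1.5019) = -7.9653
Step 2: Compute augmented objective.
t*f(x) = 7.32*-6.67 = -48.8244
Total = -48.8244 - 7.9653 = -56.7897


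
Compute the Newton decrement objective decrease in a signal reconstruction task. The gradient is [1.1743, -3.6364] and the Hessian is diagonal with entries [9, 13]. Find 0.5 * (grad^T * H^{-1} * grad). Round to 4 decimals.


Step 1: H is diagonal, so H^(-1) * g = [0.1305, -0.2797].
Step 2: g^T H^(-1) g = sum_i g_i^2 / H_ii
  = (1.1743)^2/9 + (-3.6364)^2/13
  = 0.1532 + 1.0172 = 1.1704
Step 3: Objective decrease = 0.5 * g^T H^(-1) g = 0.5852


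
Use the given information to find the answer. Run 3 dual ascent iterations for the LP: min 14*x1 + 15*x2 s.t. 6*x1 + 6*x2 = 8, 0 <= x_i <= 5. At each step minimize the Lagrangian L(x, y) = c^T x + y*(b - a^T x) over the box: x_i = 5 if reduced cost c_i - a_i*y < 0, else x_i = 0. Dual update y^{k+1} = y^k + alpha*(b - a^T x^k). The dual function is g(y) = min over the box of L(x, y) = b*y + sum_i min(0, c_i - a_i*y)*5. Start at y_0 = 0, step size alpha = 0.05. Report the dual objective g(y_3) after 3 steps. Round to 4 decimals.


Dual ascent for LP: min 14*x1 + 15*x2, 6*x1 + 6*x2 = 8, 0 <= x_i <= 5
Step 1: y^k = 0.0, reduced costs: (14.0, 15.0)
  x^k = (0.0, 0.0), subgradient = b - a^T x = 8.0
  y^{k+1} = 0.0 + 0.05*8.0 = 0.4
Step 2: y^k = 0.4, reduced costs: (11.6, 12.6)
  x^k = (0.0, 0.0), subgradient = b - a^T x = 8.0
  y^{k+1} = 0.4 + 0.05*8.0 = 0.8
Step 3: y^k = 0.8, reduced costs: (9.2, 10.2)
  x^k = (0.0, 0.0), subgradient = b - a^T x = 8.0
  y^{k+1} = 0.8 + 0.05*8.0 = 1.2
Dual objective at y_3 = 1.2: reduced costs (6.8, 7.8), box minimizer x = (0.0, 0.0)
g(y_3) = b*y + (c1 - a1*y)*x1 + (c2 - a2*y)*x2 = 8*1.2 + 6.8*0.0 + 7.8*0.0 = 9.6 + 0.0 + 0.0 = 9.6


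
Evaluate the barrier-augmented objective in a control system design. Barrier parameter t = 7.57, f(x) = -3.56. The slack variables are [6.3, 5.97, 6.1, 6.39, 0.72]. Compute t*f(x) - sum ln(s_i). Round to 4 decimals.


Step 1: Compute log-barrier.
ln values: [1.8405, 1.7867, 1.8083, 1.8547, -0.3285]
phi = -(1.8405 + 1.7867 + 1.8083 + 1.8547 - 0.3285) = -6.9618
Step 2: Compute augmented objective.
t*f(x) = 7.57*-3.56 = -26.9492
Total = -26.9492 - 6.9618 = -33.911


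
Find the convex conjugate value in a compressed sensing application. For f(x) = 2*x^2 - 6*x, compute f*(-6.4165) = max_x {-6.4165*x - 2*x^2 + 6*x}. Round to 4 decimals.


f*(y) = sup_x {y*x - a*x^2 - b*x} = sup_x {(y-b)*x - a*x^2}
FOC: (y - b) - 2a*x = 0 => x* = (y - b)/(2a)
x* = (-6.4165 + 6)/(2*2) = -0.1041
f*(-6.4165) = (y-b)^2/(4a) = (-6.4165 + 6)^2/(4*2)
= 0.1735/8 = 0.0217


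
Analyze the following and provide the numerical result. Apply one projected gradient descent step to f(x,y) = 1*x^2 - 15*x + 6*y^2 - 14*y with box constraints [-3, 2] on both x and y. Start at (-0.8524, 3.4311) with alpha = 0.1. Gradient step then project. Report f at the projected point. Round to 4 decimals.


Step 1: Compute gradient at (-0.8524, 3.4311).
grad_x = 2*1*-0.8524 - 15 = -16.7048
grad_y = 2*6*3.4311 - 14 = 27.1732
Step 2: Gradient step.
x_raw = -0.8524 - 0.1*-16.7048 = 0.8181
y_raw = 3.4311 - 0.1*27.1732 = 0.7138
Step 3: Project onto [-3, 2].
x_proj = clip(0.8181) = 0.8181
y_proj = clip(0.7138) = 0.7138
Step 4: Evaluate f.
f(0.8181, 0.7138) = -18.538


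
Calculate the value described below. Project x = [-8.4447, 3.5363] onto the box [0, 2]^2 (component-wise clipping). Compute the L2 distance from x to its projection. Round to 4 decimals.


Project each component onto [0, 2].
clip(-8.4447) = 0.0, clip(3.5363) = 2.0
Projection = [0.0, 2.0]
Squared diffs: [71.313, 2.3602]
Distance = sqrt(73.6732) = 8.5833


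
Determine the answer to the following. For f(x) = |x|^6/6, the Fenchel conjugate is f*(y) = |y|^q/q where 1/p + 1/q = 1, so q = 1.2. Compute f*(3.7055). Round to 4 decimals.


The conjugate exponent q satisfies 1/p + 1/q = 1.
p = 6, so q = 6/(6 - 1) = 1.2
|y|^q = 3.7055^1.2 = 4.8152
f*(3.7055) = 4.8152 / 1.2 = 4.0127


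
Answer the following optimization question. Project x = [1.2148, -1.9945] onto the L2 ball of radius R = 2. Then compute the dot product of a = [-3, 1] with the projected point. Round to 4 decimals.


Step 1: Compute ||x|| (intermediates to 6 decimals).
||x|| = sqrt(1.2148^2 + (-1.9945)^2) = 2.335331
Step 2: Project.
Since ||x|| > R, scale = R/||x|| = 2/2.335331 = 0.85641, proj(x) = scale * x
proj(x) = [1.040367, -1.70811]
Step 3: Dot product.
a^T * proj(x) = -3*1.040367 + 1*(-1.70811) = -4.8292


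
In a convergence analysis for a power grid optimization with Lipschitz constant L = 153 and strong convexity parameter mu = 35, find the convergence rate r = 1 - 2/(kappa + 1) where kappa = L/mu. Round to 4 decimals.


Step 1: Compute the condition number.
kappa = L/mu = 153/35 = 4.3714
Step 2: Compute the convergence rate.
r = 1 - 2/(kappa + 1) = 1 - 2*mu/(L + mu) = (L - mu)/(L + mu) = 118/188 = 0.6277
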